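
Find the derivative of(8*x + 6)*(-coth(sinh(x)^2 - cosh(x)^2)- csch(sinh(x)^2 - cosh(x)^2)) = 8*csch(1) + 8*coth(1)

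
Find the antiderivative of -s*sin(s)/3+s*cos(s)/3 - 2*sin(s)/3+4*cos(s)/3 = sqrt(2)*(s + 3)*sin(s + pi/4)/3 + C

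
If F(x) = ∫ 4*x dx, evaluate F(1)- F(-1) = 0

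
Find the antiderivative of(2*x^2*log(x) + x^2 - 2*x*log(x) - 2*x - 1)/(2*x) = ((x - 1)^2 - 2)*log(x)/2 + C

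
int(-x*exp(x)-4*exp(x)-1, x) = -(x + 3)*(exp(x) + 1) + C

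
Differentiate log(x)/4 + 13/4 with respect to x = 1/(4*x)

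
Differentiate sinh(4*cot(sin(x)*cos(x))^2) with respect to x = -8*cos(2*x)*cos(sin(2*x)/2)*cosh(4 - 4/sin(sin(2*x)/2)^2)/sin(sin(2*x)/2)^3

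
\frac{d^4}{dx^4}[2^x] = 2^x*log(2)^4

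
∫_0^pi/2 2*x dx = pi^2/4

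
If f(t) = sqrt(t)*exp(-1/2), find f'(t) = exp(-1/2)/(2*sqrt(t))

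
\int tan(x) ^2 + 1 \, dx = tan(x) + C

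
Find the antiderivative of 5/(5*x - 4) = log(5*x - 4) + C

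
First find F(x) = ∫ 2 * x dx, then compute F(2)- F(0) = 4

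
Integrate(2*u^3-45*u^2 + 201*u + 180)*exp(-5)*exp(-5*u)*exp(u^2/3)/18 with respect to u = (u^2 - 15*u + 12*exp(-u^2/3 + 5*u + 5) - 15)*exp(u^2/3 - 5*u - 5)/6 + C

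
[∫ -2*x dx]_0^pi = -pi^2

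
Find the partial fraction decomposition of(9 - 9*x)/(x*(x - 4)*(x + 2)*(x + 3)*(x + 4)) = 45/(64*(x + 4)) - 12/(7*(x + 3)) + 9/(8*(x + 2)) - 9/(448*(x - 4)) - 3/(32*x)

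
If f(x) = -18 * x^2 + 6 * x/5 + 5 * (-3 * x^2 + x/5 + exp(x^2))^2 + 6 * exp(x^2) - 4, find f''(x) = -120*x^4*exp(x^2) + 8*x^3*exp(x^2) + 80*x^2*exp(2*x^2) - 276*x^2*exp(x^2) + 540*x^2 + 12*x*exp(x^2) - 36*x + 20*exp(2*x^2) - 48*exp(x^2) - 178/5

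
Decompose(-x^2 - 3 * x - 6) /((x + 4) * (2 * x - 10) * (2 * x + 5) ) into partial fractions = 19/(90*(2*x + 5)) - 5/(27*(x + 4)) - 23/(135*(x - 5))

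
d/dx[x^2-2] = 2*x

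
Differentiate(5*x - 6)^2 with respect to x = 50*x - 60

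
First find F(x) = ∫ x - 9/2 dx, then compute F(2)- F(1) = -3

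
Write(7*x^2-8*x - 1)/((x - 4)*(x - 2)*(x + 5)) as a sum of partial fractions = 214/(63*(x + 5)) - 11/(14*(x - 2)) + 79/(18*(x - 4))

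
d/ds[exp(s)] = exp(s)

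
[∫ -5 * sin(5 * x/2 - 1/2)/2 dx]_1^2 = cos(9/2) - cos(2)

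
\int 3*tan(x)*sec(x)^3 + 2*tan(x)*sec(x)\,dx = (sec(x)^2 + 2)*sec(x) + C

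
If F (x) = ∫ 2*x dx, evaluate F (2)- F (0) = 4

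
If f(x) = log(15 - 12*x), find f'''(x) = 128/(64*x^3 - 240*x^2 + 300*x - 125)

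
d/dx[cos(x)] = -sin(x)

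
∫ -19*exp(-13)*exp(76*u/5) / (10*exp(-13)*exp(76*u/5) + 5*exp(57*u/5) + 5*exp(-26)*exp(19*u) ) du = exp(13)/(exp(19*u/5) + exp(13)) + C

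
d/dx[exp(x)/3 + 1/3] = exp(x)/3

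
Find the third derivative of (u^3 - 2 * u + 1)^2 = 120*u^3 - 96*u + 12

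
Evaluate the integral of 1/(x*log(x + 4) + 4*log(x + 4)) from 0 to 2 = -log(2*log(4)) + log(2*log(6))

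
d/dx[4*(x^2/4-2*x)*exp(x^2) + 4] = 2*x^3*exp(x^2) - 16*x^2*exp(x^2) + 2*x*exp(x^2) - 8*exp(x^2)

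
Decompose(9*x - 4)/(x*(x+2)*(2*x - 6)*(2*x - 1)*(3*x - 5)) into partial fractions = -81/(280*(3*x - 5)) + 4/(175*(2*x - 1)) - 1/(50*(x + 2)) + 23/(600*(x - 3)) + 1/(15*x)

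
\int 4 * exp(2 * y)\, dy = 2*exp(2*y) + C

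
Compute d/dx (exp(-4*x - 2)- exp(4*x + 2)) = (-4*exp(8*x + 4) - 4)*exp(-4*x - 2)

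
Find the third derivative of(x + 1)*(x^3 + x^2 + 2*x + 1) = 24*x + 12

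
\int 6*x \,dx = 3*x^2 + C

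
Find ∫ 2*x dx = x^2 + C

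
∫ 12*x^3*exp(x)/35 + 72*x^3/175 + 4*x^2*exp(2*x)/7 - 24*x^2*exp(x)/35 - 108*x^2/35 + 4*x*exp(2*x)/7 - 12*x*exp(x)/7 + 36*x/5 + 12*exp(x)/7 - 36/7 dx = 12*x^2/5 + 4*x*exp(x) - 12*x + 2*(3*x^2 + 5*x*exp(x) - 15*x - 20)^2/175 + C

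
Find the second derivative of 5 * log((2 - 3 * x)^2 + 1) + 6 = (-810*x^2 + 1080*x - 270)/(81*x^4 - 216*x^3 + 234*x^2 - 120*x + 25)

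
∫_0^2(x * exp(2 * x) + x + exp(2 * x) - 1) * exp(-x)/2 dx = -exp(-2) + exp(2)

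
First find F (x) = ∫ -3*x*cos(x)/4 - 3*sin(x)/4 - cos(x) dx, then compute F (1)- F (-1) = -2*sin(1)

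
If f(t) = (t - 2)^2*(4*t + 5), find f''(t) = 24*t - 22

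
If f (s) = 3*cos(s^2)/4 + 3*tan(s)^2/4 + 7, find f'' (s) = -3*s^2*cos(s^2) - 3*sin(s^2)/2 + 9*tan(s)^4/2 + 6*tan(s)^2 + 3/2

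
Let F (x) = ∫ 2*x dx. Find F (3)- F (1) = 8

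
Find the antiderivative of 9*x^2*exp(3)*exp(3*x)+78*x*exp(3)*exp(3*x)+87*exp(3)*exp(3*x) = 3*(x + 1)*(x + 7)*exp(3*x + 3) + C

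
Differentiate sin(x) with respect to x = cos(x)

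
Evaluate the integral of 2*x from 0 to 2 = 4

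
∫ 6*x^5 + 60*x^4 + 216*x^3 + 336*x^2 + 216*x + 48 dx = x^6 + 12*x^5 + 54*x^4 + 112*x^3 + 108*x^2 + 48*x + C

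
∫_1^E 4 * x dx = -2 + 2*exp(2)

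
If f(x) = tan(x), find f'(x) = cos(x)^(-2)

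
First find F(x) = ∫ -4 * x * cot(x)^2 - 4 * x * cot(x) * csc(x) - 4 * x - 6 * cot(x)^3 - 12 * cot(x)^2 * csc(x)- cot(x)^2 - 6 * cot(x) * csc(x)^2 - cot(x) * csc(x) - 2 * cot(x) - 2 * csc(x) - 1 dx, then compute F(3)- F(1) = 13*cot(3) - 3*(cot(1) + csc(1))^2 - 5*csc(1) - 5*cot(1) + 3*(cot(3) + csc(3))^2 + 13*csc(3)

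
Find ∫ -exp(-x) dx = exp(-x) + C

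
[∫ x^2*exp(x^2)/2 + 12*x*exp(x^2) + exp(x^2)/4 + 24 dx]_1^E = -24 + 71*E/4 + (E/4 + 6)*exp(exp(2))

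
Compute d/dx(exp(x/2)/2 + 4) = exp(x/2)/4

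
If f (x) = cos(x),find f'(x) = -sin(x)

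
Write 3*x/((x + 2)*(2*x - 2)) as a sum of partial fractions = 1/(x + 2) + 1/(2*(x - 1))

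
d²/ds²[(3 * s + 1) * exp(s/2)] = 3*s*exp(s/2)/4 + 13*exp(s/2)/4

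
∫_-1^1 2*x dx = 0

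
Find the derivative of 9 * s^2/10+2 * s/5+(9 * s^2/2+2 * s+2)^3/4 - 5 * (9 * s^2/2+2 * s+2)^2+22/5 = 2187*s^5/16 + 1215*s^4/8 - 459*s^3/2 - 183*s^2 - 896*s/5 - 168/5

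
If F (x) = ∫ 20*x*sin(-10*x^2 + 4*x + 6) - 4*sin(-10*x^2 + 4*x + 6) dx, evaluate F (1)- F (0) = 1 - cos(6)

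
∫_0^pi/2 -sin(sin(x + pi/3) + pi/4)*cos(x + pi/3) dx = -cos(pi/4 + sqrt(3)/2) + cos((2 + pi)/4)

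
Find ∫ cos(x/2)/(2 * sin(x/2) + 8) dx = log(sin(x/2) + 4) + C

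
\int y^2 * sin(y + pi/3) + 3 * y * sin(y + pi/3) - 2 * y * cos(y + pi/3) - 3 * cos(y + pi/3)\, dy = -y*(y + 3)*cos(y + pi/3) + C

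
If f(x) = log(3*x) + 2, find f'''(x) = 2/x^3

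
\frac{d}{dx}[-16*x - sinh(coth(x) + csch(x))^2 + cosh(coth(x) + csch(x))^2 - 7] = -16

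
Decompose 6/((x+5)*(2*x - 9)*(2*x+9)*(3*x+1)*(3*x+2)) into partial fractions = 162/(9269*(3*x + 2)) - 81/(5075*(3*x + 1)) - 8/(1725*(2*x + 9)) + 8/(51243*(2*x - 9)) + 3/(1729*(x + 5))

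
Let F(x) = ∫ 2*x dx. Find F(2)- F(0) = 4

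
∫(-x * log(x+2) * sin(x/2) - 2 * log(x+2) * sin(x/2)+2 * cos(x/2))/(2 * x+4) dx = log(x + 2)*cos(x/2) + C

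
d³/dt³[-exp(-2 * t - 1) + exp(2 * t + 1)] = (8*exp(4*t + 2) + 8)*exp(-2*t - 1)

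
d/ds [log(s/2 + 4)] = 1/(s + 8)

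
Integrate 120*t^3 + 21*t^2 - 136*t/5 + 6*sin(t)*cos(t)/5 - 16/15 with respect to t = 30*t^4 + 7*t^3 - 68*t^2/5 - 16*t/15 + 3*sin(t)^2/5 + C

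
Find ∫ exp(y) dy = exp(y) + C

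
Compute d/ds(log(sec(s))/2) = tan(s)/2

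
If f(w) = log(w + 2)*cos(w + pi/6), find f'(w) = (-w*log(w + 2)*sin(w + pi/6) - 2*log(w + 2)*sin(w + pi/6) + cos(w + pi/6))/(w + 2)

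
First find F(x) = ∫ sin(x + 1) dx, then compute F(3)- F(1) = cos(2) - cos(4)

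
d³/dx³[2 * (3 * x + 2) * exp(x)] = 6*x*exp(x) + 22*exp(x)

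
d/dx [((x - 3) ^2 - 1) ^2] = 4*x^3 - 36*x^2 + 104*x - 96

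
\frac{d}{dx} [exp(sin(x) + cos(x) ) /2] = sqrt(2)*exp(sin(x))*exp(cos(x))*cos(x + pi/4)/2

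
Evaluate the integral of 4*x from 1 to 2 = 6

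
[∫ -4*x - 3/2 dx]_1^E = (1 + E/2)*(5 - 4*E) - 3/2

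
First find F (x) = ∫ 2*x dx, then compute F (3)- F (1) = 8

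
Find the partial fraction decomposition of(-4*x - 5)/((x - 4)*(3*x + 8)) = -17/(20*(3*x + 8)) - 21/(20*(x - 4))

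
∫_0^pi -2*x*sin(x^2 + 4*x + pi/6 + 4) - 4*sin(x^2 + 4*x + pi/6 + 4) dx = cos(pi/6 + 4 + pi^2) - cos(pi/6 + 4)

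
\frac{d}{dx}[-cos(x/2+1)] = sin(x/2 + 1)/2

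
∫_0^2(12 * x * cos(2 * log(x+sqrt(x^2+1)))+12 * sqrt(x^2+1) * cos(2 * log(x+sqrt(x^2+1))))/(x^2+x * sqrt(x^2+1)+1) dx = 6*sin(2*log(2 + sqrt(5)))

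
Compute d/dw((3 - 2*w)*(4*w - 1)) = 14 - 16*w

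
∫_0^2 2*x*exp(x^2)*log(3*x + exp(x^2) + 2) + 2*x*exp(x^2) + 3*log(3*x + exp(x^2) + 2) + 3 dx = -3*log(3) + (8 + exp(4))*log(8 + exp(4))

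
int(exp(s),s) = exp(s) + C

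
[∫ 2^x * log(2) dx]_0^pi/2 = -1 + 2^(pi/2)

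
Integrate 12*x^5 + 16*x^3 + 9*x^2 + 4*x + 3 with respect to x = 2*x^6 + 4*x^4 + 3*x^3 + 2*x^2 + 3*x + C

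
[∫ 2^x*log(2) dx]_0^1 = 1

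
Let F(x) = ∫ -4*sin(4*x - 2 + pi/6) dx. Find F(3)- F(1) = cos(pi/6 + 10) - cos(pi/6 + 2)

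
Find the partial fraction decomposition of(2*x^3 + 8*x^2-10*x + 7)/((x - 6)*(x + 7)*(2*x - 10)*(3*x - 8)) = 2029/(4060*(3*x - 8)) + 217/(9048*(x + 7)) - 407/(168*(x - 5)) + 667/(260*(x - 6))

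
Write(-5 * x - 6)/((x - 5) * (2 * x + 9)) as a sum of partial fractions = -33/(19*(2*x + 9)) - 31/(19*(x - 5))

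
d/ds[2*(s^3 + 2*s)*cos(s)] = -2*s^3*sin(s) + 6*s^2*cos(s) - 4*s*sin(s) + 4*cos(s)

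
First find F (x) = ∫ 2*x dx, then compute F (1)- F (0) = 1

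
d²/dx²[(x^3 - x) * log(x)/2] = (6*x^2*log(x) + 5*x^2 - 1)/(2*x)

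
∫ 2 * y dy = y^2 + C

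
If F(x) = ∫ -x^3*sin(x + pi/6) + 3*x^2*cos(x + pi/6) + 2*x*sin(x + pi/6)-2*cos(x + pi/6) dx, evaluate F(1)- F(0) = -cos(pi/6 + 1)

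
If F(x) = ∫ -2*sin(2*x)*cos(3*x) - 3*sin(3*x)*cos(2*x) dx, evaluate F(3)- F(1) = cos(6)*cos(9) - cos(2)*cos(3)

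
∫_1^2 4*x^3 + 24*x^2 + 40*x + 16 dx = 147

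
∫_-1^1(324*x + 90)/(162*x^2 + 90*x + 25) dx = -log(194) + log(554)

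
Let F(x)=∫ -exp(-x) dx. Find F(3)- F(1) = -exp(-1) + exp(-3)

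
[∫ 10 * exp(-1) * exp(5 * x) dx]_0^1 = -2*exp(-1) + 2*exp(4)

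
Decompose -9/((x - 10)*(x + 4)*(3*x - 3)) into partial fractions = -3/(70*(x + 4)) + 1/(15*(x - 1)) - 1/(42*(x - 10))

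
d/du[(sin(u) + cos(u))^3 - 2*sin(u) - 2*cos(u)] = sqrt(2)*(3*sin(3*u + pi/4) - cos(u + pi/4))/2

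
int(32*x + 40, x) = 16*x^2 + 40*x + C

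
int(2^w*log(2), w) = 2^w + C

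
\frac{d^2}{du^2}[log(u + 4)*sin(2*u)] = (-4*u^2*log(u + 4)*sin(2*u) - 32*u*log(u + 4)*sin(2*u) + 4*u*cos(2*u) - 64*log(u + 4)*sin(2*u) - sin(2*u) + 16*cos(2*u))/(u^2 + 8*u + 16)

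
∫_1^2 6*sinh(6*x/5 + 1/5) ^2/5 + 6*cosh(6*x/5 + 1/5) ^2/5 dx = -sinh(14/5)/2 + sinh(26/5)/2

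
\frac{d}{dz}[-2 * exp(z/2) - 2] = -exp(z/2)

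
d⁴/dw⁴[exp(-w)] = exp(-w)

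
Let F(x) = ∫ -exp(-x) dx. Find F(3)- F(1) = -exp(-1) + exp(-3)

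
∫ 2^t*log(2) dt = 2^t + C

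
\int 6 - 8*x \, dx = -4*x^2 + 6*x + C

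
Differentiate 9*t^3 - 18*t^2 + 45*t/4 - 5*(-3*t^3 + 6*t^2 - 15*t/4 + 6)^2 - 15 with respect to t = -270*t^5 + 900*t^4 - 1170*t^3 + 1242*t^2 - 7173*t/8 + 945/4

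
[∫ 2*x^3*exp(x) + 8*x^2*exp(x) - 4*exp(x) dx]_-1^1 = -4*exp(-1)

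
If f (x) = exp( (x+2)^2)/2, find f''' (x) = 4*x^3*exp(x^2 + 4*x + 4) + 24*x^2*exp(x^2 + 4*x + 4) + 54*x*exp(x^2 + 4*x + 4) + 44*exp(x^2 + 4*x + 4)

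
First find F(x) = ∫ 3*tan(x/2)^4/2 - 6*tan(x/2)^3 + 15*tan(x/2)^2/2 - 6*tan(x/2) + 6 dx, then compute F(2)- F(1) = (-2 + tan(1))^3 - (-2 + tan(1/2))^3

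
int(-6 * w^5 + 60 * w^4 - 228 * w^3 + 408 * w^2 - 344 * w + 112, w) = -w^6 + 12*w^5 - 57*w^4 + 136*w^3 - 172*w^2 + 112*w + C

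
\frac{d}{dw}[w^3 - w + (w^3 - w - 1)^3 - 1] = 9*w^8 - 21*w^6 - 18*w^5 + 15*w^4 + 24*w^3 + 9*w^2 - 6*w - 4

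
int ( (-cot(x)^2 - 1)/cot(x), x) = log(cot(x)) + C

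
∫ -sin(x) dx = cos(x) + C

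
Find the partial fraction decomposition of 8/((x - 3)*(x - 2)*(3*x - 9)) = 8/(3*(x - 2)) - 8/(3*(x - 3)) + 8/(3*(x - 3)^2)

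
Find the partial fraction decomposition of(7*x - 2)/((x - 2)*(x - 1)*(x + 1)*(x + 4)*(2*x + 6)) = -1/(6*(x + 4)) + 23/(80*(x + 3)) - 1/(8*(x + 1)) - 1/(16*(x - 1)) + 1/(15*(x - 2))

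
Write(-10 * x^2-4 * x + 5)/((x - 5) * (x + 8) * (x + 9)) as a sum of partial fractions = -769/(14*(x + 9)) + 603/(13*(x + 8)) - 265/(182*(x - 5))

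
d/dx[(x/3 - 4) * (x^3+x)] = 4*x^3/3 - 12*x^2 + 2*x/3 - 4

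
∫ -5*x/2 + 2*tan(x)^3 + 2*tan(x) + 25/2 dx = -5*x^2/4 + 25*x/2 + tan(x)^2 + C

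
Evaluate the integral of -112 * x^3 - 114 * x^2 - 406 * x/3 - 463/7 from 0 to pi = (3 + 14*pi/3 + 28*pi^2/9)*(-9*pi^2 - 15 + 9*pi/7) + 45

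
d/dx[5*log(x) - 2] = 5/x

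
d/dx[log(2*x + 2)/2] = 1/(2*x + 2)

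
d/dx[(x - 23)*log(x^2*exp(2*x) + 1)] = (2*x^3*exp(2*x) + x^2*exp(2*x)*log(x^2*exp(2*x) + 1) - 44*x^2*exp(2*x) - 46*x*exp(2*x) + log(x^2*exp(2*x) + 1))/(x^2*exp(2*x) + 1)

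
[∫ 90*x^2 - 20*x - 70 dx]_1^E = 10 - 2*(4 - 3*E)*(-5 + 5*E + 5*exp(2))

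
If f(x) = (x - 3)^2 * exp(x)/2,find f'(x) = x^2*exp(x)/2 - 2*x*exp(x) + 3*exp(x)/2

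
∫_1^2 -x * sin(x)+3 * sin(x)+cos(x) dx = -cos(2) + 2*cos(1)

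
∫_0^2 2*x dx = 4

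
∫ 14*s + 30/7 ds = 7*s^2 + 30*s/7 + C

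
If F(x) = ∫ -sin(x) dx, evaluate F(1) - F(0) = -1 + cos(1)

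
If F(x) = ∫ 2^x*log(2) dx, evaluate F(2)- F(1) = 2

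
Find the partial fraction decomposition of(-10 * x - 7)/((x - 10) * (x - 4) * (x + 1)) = 3/(55*(x + 1)) + 47/(30*(x - 4)) - 107/(66*(x - 10))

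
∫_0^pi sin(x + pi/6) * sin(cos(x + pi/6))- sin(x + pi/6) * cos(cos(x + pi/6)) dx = -2*sin(sqrt(3)/2)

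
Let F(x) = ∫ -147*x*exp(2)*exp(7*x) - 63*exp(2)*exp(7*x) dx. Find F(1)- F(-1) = -27*exp(9) - 15*exp(-5)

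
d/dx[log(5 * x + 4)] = 5/(5*x + 4)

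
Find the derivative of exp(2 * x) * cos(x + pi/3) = (-sin(x + pi/3) + 2*cos(x + pi/3))*exp(2*x)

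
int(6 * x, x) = 3*x^2 + C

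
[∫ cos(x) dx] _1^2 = -sin(1) + sin(2)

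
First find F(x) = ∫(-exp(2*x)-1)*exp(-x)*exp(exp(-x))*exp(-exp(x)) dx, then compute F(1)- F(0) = -1 + exp(-E + exp(-1))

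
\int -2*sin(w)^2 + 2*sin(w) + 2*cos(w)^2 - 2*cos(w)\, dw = (sqrt(2)*sin(w + pi/4) - 1)^2 + C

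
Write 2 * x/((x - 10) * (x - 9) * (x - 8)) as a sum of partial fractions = 8/(x - 8) - 18/(x - 9) + 10/(x - 10)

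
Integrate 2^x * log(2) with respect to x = 2^x + C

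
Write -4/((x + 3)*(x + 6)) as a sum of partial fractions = 4/(3*(x + 6)) - 4/(3*(x + 3))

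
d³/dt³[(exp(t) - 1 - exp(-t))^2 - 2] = (8*exp(4*t) - 2*exp(3*t) - 2*exp(t) - 8)*exp(-2*t)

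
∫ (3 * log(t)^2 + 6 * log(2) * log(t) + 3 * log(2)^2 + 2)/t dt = (log(2*t)^2 + 2)*log(2*t) + C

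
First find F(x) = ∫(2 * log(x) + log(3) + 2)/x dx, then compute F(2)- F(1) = -2*log(3) + (log(2) + 2)*log(6)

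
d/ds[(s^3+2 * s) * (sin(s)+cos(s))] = sqrt(2)*(s^3*cos(s + pi/4) + 3*s^2*sin(s + pi/4) + 2*s*cos(s + pi/4) + 2*sin(s + pi/4))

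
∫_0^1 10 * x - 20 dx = -15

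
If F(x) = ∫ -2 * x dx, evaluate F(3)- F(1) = -8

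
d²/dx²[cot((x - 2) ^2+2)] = 2*(4*x^2*cos(x^2 - 4*x + 6)/sin(x^2 - 4*x + 6) - 16*x*cos(x^2 - 4*x + 6)/sin(x^2 - 4*x + 6) - 1 + 16*cos(x^2 - 4*x + 6)/sin(x^2 - 4*x + 6))/sin(x^2 - 4*x + 6)^2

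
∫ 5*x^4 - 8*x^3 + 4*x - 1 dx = x^5 - 2*x^4 + 2*x^2 - x + C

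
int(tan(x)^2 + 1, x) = tan(x) + C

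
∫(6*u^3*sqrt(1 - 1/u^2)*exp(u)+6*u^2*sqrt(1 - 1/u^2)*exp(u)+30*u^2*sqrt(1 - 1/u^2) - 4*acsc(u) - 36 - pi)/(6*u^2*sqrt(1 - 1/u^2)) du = u*exp(u) + 5*u + (4*acsc(u) + pi)^2/48 + 6*acsc(u) + C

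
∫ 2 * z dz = z^2 + C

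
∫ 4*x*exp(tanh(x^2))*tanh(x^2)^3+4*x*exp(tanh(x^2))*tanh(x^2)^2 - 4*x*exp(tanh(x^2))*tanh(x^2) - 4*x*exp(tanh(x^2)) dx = -2*exp(tanh(x^2))*tanh(x^2) + C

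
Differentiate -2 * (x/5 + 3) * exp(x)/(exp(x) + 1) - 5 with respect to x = (-2*x*exp(x) - 2*exp(2*x) - 32*exp(x))/(5*exp(2*x) + 10*exp(x) + 5)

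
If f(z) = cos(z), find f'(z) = -sin(z)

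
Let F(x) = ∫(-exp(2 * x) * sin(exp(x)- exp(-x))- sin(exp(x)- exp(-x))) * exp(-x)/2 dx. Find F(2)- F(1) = cos(-exp(2) + exp(-2))/2 - cos(E - exp(-1))/2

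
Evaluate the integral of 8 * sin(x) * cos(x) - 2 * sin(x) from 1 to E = -4*sin(1)^2 + 2*cos(E) - 2*cos(1) + 4*sin(E)^2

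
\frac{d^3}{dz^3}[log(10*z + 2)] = 250/(125*z^3 + 75*z^2 + 15*z + 1)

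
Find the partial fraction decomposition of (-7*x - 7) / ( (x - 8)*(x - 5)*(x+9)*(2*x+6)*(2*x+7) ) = -140/(4301*(2*x + 7)) + 1/(561*(x + 9)) + 7/(528*(x + 3)) + 1/(272*(x - 5)) - 21/(8602*(x - 8))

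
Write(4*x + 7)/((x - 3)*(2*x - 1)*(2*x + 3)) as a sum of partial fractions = 1/(18*(2*x + 3)) - 9/(10*(2*x - 1)) + 19/(45*(x - 3))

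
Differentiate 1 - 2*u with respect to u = -2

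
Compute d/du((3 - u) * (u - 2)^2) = -3*u^2 + 14*u - 16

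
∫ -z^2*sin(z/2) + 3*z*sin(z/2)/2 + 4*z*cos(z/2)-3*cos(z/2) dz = z*(2*z - 3)*cos(z/2) + C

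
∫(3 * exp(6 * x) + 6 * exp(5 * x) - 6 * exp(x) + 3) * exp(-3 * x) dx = ((exp(x) + 1)*exp(x) - 1)^3*exp(-3*x) + C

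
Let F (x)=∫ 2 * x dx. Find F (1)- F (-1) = 0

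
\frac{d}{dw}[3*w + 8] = 3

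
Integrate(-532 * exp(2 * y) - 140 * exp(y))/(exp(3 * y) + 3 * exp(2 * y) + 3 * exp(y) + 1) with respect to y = (-363*exp(2*y) - 194*exp(y) - 27)/(exp(2*y) + 2*exp(y) + 1) + C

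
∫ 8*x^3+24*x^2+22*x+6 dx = 2*x^4 + 8*x^3 + 11*x^2 + 6*x + C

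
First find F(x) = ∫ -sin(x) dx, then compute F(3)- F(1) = cos(3) - cos(1)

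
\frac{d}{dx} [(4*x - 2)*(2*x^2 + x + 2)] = 24*x^2 + 6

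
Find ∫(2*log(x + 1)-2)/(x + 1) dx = (log(x + 1) - 1)^2 + C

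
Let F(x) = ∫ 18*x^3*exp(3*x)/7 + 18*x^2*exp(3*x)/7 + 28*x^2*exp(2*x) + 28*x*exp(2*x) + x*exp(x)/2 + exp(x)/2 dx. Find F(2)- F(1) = -13*exp(2) - 6*exp(3)/7 - E/2 + 48*exp(6)/7 + 56*exp(4)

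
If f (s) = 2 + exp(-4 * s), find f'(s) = -4*exp(-4*s)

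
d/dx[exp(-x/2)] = -exp(-x/2)/2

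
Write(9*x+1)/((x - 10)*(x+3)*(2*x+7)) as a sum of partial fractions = -122/(27*(2*x + 7)) + 2/(x + 3) + 7/(27*(x - 10))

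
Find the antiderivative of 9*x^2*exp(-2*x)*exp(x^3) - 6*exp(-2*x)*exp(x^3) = 3*exp(x*(x^2 - 2)) + C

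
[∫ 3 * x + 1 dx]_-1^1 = 2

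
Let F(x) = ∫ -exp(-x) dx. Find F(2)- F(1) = -exp(-1) + exp(-2)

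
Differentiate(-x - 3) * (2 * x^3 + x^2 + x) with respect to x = -8*x^3 - 21*x^2 - 8*x - 3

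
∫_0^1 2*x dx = 1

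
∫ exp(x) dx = exp(x) + C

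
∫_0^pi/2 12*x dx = 6 + (3 - 3*pi/2)*(-pi - 2)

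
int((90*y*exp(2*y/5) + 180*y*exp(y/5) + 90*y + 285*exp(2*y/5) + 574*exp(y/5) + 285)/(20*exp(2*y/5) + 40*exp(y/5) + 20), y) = (-(exp(y/5) + 1)*(15*y - 9*(y + 4)^2 + 40)/4 + exp(y/5))/(exp(y/5) + 1) + C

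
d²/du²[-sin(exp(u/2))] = -exp(u/2)*cos(exp(u/2))/4 + exp(u)*sin(exp(u/2))/4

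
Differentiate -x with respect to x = -1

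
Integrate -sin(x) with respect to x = cos(x) + C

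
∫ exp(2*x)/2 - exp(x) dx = (exp(x) - 2)^2/4 + C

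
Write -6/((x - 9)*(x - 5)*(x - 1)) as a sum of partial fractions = -3/(16*(x - 1)) + 3/(8*(x - 5)) - 3/(16*(x - 9))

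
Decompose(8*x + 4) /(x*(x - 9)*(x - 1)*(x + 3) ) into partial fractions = 5/(36*(x + 3)) - 3/(8*(x - 1)) + 19/(216*(x - 9)) + 4/(27*x)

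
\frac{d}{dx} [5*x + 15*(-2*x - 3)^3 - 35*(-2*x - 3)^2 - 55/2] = -360*x^2 - 1360*x - 1225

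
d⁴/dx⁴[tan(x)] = 24*tan(x)^5 + 40*tan(x)^3 + 16*tan(x)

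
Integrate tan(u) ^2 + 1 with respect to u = tan(u) + C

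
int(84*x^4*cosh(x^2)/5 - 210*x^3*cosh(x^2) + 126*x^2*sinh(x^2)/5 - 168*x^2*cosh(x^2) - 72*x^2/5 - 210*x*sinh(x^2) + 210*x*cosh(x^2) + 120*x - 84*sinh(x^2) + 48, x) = (7*sinh(x^2) - 4)*(6*x^3/5 - 15*x^2 - 12*x + 15) + C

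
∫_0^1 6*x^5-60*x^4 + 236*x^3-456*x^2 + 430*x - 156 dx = -45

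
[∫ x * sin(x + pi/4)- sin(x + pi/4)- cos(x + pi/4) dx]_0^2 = -sqrt(2)/2 - cos(pi/4 + 2)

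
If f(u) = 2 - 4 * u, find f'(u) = -4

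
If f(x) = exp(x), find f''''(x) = exp(x)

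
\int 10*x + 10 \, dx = 5*x^2 + 10*x + C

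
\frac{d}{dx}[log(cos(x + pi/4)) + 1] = -tan(x + pi/4)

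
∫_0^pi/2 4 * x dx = pi^2/2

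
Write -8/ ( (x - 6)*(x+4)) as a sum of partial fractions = 4/(5*(x + 4)) - 4/(5*(x - 6))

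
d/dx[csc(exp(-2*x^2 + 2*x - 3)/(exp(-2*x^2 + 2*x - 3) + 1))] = 2*(2*x - 1)*exp(3)*exp(-2*x)*exp(2*x^2)*cos(exp(2*x)/(exp(2*x) + exp(3)*exp(2*x^2)))/((1 + 2*exp(3)*exp(-2*x)*exp(2*x^2) + exp(6)*exp(-4*x)*exp(4*x^2))*sin(exp(2*x)/(exp(2*x) + exp(3)*exp(2*x^2)))^2)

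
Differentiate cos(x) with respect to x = -sin(x)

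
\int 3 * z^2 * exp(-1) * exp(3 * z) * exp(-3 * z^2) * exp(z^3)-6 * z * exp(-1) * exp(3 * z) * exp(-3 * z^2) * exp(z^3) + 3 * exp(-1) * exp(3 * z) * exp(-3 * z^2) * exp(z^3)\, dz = exp((z - 1)^3) + C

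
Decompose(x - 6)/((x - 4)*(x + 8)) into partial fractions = 7/(6*(x + 8)) - 1/(6*(x - 4))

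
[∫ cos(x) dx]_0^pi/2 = 1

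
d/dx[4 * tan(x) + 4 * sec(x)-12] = 4*(sin(x) + 1)/cos(x)^2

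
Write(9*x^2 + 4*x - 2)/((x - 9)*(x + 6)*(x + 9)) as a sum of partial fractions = 691/(54*(x + 9)) - 298/(45*(x + 6)) + 763/(270*(x - 9))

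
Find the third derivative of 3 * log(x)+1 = 6/x^3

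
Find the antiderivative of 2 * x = x^2 + C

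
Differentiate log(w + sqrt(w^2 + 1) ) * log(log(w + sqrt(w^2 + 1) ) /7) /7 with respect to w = (w*log(log(w + sqrt(w^2 + 1))) - w*log(7) + w + sqrt(w^2 + 1)*log(log(w + sqrt(w^2 + 1))) - sqrt(w^2 + 1)*log(7) + sqrt(w^2 + 1))/(7*w^2 + 7*w*sqrt(w^2 + 1) + 7)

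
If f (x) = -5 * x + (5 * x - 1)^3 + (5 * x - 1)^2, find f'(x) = 375*x^2 - 100*x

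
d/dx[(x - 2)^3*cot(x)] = (x - 2)^2*(-x/sin(x)^2 + 3/tan(x) + 2/sin(x)^2)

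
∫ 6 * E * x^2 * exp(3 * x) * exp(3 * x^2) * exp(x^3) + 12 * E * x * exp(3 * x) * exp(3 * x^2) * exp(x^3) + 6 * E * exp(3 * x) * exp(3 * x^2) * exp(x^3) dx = 2*exp((x + 1)^3) + C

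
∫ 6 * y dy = 3*y^2 + C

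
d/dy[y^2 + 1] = 2*y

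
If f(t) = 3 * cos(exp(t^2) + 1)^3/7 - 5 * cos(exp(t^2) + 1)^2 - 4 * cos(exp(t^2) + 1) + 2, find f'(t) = t*(103*sin(exp(t^2) + 1)/14 + 10*sin(2*exp(t^2) + 2) - 9*sin(3*exp(t^2) + 3)/14)*exp(t^2)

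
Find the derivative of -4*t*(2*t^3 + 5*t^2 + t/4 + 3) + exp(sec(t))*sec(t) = -32*t^3 - 60*t^2 - 2*t + exp(sec(t))*tan(t)*sec(t)^2 + exp(sec(t))*tan(t)*sec(t) - 12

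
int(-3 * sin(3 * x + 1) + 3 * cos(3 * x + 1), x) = sqrt(2)*sin(3*x + pi/4 + 1) + C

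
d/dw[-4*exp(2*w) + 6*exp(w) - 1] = -8*exp(2*w) + 6*exp(w)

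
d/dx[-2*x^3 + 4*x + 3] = 4 - 6*x^2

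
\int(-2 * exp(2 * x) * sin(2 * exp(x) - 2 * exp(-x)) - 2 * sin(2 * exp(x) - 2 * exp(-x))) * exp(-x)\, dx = cos(4*sinh(x)) + C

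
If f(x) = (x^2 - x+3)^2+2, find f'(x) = 4*x^3 - 6*x^2 + 14*x - 6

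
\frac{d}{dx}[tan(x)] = cos(x)^(-2)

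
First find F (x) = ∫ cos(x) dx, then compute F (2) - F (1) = -sin(1) + sin(2)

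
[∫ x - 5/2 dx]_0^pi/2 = (-3 + pi/4)*(1 + pi/2) + 3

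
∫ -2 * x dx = -x^2 + C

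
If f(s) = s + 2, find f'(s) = 1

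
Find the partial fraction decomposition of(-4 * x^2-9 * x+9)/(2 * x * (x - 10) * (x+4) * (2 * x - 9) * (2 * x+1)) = -5/(147*(2*x + 1)) + 5/(187*(2*x - 9)) - 19/(13328*(x + 4)) - 481/(64680*(x - 10)) + 1/(80*x)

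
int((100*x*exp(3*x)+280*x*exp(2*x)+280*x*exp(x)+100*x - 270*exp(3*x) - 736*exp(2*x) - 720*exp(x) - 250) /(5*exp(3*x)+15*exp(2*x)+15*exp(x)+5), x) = 2*(5*(13 - 15*x)*(exp(x) + 1)^2 + (5*(x - 1)*(exp(x) + 1) - exp(x))^2 + 15*(exp(x) + 1)*exp(x))/(5*(exp(x) + 1)^2) + C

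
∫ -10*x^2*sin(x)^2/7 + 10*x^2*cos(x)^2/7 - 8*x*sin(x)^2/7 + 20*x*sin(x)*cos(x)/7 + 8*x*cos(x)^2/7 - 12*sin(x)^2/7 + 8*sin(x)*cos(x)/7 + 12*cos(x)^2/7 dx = (5*x^2 + 4*x + 6)*sin(2*x)/7 + C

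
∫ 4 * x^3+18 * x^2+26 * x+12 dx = x^4 + 6*x^3 + 13*x^2 + 12*x + C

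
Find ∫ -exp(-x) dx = exp(-x) + C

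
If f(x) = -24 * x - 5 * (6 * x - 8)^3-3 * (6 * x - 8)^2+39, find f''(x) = 8424 - 6480*x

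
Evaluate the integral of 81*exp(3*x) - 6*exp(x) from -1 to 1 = -6*E - 27*exp(-3) + 6*exp(-1) + 27*exp(3)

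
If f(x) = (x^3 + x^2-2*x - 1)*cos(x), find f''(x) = -x^3*cos(x) - 6*x^2*sin(x) - x^2*cos(x) - 4*x*sin(x) + 8*x*cos(x) + 4*sin(x) + 3*cos(x)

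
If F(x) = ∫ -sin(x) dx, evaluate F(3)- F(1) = cos(3) - cos(1)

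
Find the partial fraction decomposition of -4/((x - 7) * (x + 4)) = 4/(11*(x + 4)) - 4/(11*(x - 7))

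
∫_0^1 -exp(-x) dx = -1 + exp(-1)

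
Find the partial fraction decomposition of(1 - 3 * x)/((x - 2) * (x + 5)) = -16/(7*(x + 5)) - 5/(7*(x - 2))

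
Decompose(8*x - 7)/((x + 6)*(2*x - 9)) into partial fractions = 58/(21*(2*x - 9)) + 55/(21*(x + 6))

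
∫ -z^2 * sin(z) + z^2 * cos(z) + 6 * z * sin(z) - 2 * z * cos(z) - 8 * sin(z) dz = sqrt(2)*(z - 2)^2*sin(z + pi/4) + C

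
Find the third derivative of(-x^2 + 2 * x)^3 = -120*x^3 + 360*x^2 - 288*x + 48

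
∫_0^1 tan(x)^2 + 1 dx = tan(1)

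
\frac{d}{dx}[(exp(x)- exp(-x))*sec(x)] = sqrt(2)*(exp(2*x)*sin(x + pi/4) + cos(x + pi/4))*exp(-x)/cos(x)^2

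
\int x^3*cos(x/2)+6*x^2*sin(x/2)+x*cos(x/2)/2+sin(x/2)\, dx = x*(2*x^2 + 1)*sin(x/2) + C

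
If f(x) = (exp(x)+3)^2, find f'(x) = 2*exp(2*x) + 6*exp(x)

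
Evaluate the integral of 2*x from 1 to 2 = 3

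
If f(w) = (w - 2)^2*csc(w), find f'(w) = (-w^2*cos(w)/sin(w) + 2*w + 4*w*cos(w)/sin(w) - 4 - 4*cos(w)/sin(w))/sin(w)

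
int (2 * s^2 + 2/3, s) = 2*s^3/3 + 2*s/3 + C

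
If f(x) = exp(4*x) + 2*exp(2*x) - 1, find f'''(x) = 64*exp(4*x) + 16*exp(2*x)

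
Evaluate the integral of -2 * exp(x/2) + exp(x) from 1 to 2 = -(-2 + exp(1/2))^2 + (-2 + E)^2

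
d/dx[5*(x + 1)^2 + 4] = 10*x + 10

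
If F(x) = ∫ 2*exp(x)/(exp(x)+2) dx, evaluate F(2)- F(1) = -2*log(2 + E) + 2*log(2 + exp(2))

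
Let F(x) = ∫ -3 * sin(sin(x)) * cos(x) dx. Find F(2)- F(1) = -3*cos(sin(1)) + 3*cos(sin(2))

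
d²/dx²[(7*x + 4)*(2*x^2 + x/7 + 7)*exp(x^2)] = 56*x^5*exp(x^2) + 36*x^4*exp(x^2) + 2760*x^3*exp(x^2)/7 + 202*x^2*exp(x^2) + 2670*x*exp(x^2)/7 + 74*exp(x^2)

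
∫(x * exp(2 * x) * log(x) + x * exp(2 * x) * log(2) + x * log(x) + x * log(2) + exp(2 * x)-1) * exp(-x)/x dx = 2*log(2*x)*sinh(x) + C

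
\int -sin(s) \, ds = cos(s) + C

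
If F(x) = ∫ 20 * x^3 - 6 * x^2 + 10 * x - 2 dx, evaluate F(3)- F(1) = 384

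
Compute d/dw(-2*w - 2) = -2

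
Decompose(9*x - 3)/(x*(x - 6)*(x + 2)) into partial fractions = -21/(16*(x + 2)) + 17/(16*(x - 6)) + 1/(4*x)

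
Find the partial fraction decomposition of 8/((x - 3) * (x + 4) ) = -8/(7*(x + 4)) + 8/(7*(x - 3))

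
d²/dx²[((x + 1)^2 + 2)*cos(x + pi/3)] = -x^2*cos(x + pi/3) - 4*x*sin(x + pi/3) - 2*x*cos(x + pi/3) - 4*sin(x + pi/3) - cos(x + pi/3)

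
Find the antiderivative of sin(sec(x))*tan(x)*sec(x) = -cos(sec(x)) + C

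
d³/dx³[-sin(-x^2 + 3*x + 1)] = -8*x^3*cos(-x^2 + 3*x + 1) + 36*x^2*cos(-x^2 + 3*x + 1) + 12*x*sin(-x^2 + 3*x + 1) - 54*x*cos(-x^2 + 3*x + 1) - 18*sin(-x^2 + 3*x + 1) + 27*cos(-x^2 + 3*x + 1)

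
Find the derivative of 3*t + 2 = 3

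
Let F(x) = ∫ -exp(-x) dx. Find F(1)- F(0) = -1 + exp(-1)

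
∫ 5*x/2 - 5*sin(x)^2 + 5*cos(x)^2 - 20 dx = 5*x^2/4 - 20*x + 5*sin(2*x)/2 + C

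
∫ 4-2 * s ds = -s^2 + 4*s + C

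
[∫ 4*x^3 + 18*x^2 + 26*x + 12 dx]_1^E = -36 + (1 + E)^2*(2 + E)^2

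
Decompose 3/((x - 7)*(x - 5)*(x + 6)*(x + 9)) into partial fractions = -1/(224*(x + 9)) + 1/(143*(x + 6)) - 3/(308*(x - 5)) + 3/(416*(x - 7))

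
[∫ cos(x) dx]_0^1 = sin(1)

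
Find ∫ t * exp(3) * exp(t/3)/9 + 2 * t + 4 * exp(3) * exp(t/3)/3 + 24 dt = t*(t + 24) + (t + 9)*exp(t/3 + 3)/3 + C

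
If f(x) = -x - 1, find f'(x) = -1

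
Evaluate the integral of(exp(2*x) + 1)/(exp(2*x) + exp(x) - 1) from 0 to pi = log(-exp(-pi) + 1 + exp(pi))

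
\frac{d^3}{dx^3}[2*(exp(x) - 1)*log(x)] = (2*x^3*exp(x)*log(x) + 6*x^2*exp(x) - 6*x*exp(x) + 4*exp(x) - 4)/x^3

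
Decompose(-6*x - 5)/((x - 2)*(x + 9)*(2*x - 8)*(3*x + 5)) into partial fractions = 135/(8228*(3*x + 5)) - 49/(6292*(x + 9)) + 17/(484*(x - 2)) - 29/(884*(x - 4))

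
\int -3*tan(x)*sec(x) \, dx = -3*sec(x) + C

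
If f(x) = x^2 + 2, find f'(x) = 2*x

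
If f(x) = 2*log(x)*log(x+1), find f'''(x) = (4*x^3*log(x) + 4*x^3*log(x + 1) - 12*x^3 + 12*x^2*log(x + 1) - 18*x^2 + 12*x*log(x + 1) - 6*x + 4*log(x + 1))/(x^6 + 3*x^5 + 3*x^4 + x^3)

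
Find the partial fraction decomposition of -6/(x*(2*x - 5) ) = -12/(5*(2*x - 5)) + 6/(5*x)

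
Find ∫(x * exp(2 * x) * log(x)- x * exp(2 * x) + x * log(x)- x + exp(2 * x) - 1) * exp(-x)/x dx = 2*(log(x) - 1)*sinh(x) + C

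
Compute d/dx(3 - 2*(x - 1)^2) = 4 - 4*x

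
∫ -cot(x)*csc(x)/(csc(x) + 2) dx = log(csc(x) + 2) + C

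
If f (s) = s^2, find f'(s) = 2*s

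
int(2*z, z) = z^2 + C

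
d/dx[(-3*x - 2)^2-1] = 18*x + 12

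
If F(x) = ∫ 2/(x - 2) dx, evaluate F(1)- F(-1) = -log(9)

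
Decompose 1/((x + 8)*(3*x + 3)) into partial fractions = -1/(21*(x + 8)) + 1/(21*(x + 1))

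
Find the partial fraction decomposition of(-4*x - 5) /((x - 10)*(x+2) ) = -1/(4*(x + 2)) - 15/(4*(x - 10))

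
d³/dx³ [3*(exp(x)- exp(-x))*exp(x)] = 24*exp(2*x)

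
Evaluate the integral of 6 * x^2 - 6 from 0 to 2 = 4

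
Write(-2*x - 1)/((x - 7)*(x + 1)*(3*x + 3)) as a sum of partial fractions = 5/(64*(x + 1)) - 1/(24*(x + 1)^2) - 5/(64*(x - 7))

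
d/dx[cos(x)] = -sin(x)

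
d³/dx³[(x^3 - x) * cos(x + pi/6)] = x^3*sin(x + pi/6) - 9*x^2*cos(x + pi/6) - 19*x*sin(x + pi/6) + 9*cos(x + pi/6)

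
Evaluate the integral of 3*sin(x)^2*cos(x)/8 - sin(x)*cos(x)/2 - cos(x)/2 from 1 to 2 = -13*sin(2)/32 + cos(4)/8 + sin(3)/32 - sin(6)/32 - cos(2)/8 + 13*sin(1)/32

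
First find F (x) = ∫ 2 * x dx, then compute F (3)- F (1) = 8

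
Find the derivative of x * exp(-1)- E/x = (x^2 + exp(2))*exp(-1)/x^2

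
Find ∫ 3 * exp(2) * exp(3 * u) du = exp(3*u + 2) + C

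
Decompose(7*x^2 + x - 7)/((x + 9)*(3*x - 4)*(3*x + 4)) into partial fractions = -37/(552*(3*x + 4)) + 61/(744*(3*x - 4)) + 551/(713*(x + 9))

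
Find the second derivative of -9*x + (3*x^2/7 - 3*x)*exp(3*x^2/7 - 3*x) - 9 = 108*x^4*exp(3*x^2/7 - 3*x)/343 - 216*x^3*exp(3*x^2/7 - 3*x)/49 + 1035*x^2*exp(3*x^2/7 - 3*x)/49 - 279*x*exp(3*x^2/7 - 3*x)/7 + 132*exp(3*x^2/7 - 3*x)/7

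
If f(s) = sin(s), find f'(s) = cos(s)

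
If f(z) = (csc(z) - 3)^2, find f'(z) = 2*(3 - 1/sin(z))*cos(z)/sin(z)^2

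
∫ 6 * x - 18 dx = 3*x^2 - 18*x + C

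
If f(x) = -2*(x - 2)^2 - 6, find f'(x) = 8 - 4*x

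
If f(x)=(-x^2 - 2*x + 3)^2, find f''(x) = 12*x^2 + 24*x - 4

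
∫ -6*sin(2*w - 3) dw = 3*cos(2*w - 3) + C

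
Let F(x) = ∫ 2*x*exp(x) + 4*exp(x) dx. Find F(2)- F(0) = -2 + 6*exp(2)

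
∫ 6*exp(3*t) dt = 2*exp(3*t) + C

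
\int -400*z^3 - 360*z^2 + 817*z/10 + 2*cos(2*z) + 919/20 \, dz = -100*z^4 - 120*z^3 + 817*z^2/20 + 919*z/20 + sin(2*z) + C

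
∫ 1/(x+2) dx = log(x + 2) + C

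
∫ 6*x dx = 3*x^2 + C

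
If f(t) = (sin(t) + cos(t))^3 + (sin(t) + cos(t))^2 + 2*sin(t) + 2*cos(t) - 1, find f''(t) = -18*sqrt(2)*sin(t)^2*cos(t + pi/4) - 8*sin(t)*cos(t) - 17*sin(t) + cos(t)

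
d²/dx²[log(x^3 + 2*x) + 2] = (-3*x^4 - 4)/(x^6 + 4*x^4 + 4*x^2)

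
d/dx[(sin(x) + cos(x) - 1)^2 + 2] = 2*cos(2*x) - 2*sqrt(2)*cos(x + pi/4)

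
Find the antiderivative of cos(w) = sin(w) + C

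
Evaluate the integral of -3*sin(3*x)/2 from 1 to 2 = cos(6)/2 - cos(3)/2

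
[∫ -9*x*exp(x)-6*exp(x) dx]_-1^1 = -6*E - 12*exp(-1)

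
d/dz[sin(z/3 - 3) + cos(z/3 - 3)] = sqrt(2)*cos(z/3 - 3 + pi/4)/3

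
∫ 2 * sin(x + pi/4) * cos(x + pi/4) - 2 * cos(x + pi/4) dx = (sin(x + pi/4) - 1)^2 + C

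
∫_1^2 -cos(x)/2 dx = -sin(2)/2 + sin(1)/2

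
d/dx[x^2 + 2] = 2*x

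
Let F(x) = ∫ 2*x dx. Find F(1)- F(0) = 1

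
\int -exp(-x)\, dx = exp(-x) + C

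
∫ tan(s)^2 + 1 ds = tan(s) + C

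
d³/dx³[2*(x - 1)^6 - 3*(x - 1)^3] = 240*x^3 - 720*x^2 + 720*x - 258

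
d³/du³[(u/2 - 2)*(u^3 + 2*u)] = 12*u - 12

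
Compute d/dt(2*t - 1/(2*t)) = (4*t^2 + 1)/(2*t^2)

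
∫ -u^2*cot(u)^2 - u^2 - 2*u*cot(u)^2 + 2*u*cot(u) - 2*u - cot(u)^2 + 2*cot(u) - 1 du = (u^2 + 2*u + 1)*cot(u) + C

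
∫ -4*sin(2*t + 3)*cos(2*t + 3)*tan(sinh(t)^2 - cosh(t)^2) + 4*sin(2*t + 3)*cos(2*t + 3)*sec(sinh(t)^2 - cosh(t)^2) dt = (tan(1) + sec(1))*sin(2*t + 3)^2 + C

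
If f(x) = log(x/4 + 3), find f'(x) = 1/(x + 12)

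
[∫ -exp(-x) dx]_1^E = -exp(-1) + exp(-E)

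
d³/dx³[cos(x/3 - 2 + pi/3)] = sin(x/3 - 2 + pi/3)/27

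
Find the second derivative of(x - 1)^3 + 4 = 6*x - 6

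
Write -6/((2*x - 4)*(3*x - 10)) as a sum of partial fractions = -9/(4*(3*x - 10)) + 3/(4*(x - 2))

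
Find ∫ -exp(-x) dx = exp(-x) + C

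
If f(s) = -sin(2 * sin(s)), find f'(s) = -2*cos(s)*cos(2*sin(s))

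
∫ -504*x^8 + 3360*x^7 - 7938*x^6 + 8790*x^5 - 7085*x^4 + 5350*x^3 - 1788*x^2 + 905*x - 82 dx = -56*x^9 + 420*x^8 - 1134*x^7 + 1465*x^6 - 1417*x^5 + 2675*x^4/2 - 596*x^3 + 905*x^2/2 - 82*x + C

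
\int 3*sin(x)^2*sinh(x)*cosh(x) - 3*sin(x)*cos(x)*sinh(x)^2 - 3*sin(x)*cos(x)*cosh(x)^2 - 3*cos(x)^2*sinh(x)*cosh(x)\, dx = -3*sin(2*x)*sinh(2*x)/4 + C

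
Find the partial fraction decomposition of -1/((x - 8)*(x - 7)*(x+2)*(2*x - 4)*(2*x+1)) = 8/(3825*(2*x + 1)) - 1/(2160*(x + 2)) - 1/(1200*(x - 2)) + 1/(1350*(x - 7)) - 1/(2040*(x - 8))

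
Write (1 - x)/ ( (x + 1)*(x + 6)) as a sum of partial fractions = -7/(5*(x + 6)) + 2/(5*(x + 1))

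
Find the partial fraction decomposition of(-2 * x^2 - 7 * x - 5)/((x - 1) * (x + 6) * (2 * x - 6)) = -5/(18*(x + 6)) + 1/(2*(x - 1)) - 11/(9*(x - 3))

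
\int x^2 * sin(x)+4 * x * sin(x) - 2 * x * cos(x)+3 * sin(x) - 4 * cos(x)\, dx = (1 - (x + 2)^2)*cos(x) + C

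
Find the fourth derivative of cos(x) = cos(x)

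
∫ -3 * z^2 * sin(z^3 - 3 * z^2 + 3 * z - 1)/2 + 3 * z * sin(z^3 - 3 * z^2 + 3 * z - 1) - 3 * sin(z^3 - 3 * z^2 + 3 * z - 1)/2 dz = cos((z - 1)^3)/2 + C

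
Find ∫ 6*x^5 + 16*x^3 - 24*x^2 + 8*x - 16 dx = x^6 + 4*x^4 - 8*x^3 + 4*x^2 - 16*x + C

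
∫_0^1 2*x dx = 1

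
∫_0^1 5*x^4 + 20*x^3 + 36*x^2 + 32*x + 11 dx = 45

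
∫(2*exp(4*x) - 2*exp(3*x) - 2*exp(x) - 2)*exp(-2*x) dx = (-(1 - exp(x))*exp(x) - 1)^2*exp(-2*x) + C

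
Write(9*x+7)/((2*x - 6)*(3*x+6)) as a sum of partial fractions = 11/(30*(x + 2)) + 17/(15*(x - 3))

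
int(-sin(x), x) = cos(x) + C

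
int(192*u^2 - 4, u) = 64*u^3 - 4*u + C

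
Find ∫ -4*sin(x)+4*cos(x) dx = 4*sqrt(2)*sin(x + pi/4) + C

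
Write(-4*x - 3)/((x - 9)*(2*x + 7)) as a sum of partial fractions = -22/(25*(2*x + 7)) - 39/(25*(x - 9))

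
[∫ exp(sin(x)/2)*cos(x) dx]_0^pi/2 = -2 + 2*exp(1/2)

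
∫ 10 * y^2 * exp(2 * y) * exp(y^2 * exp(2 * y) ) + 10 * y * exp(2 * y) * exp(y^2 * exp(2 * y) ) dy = 5*exp(y^2*exp(2*y)) + C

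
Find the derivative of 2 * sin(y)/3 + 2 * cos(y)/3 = -2*sin(y)/3 + 2*cos(y)/3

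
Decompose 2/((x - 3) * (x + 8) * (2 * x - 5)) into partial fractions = -8/(21*(2*x - 5)) + 2/(231*(x + 8)) + 2/(11*(x - 3))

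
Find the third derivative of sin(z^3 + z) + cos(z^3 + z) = sqrt(2)*(-27*z^6*cos(z^3 + z + pi/4) - 27*z^4*cos(z^3 + z + pi/4) - 54*z^3*sin(z^3 + z + pi/4) - 9*z^2*cos(z^3 + z + pi/4) - 18*z*sin(z^3 + z + pi/4) + 5*cos(z^3 + z + pi/4))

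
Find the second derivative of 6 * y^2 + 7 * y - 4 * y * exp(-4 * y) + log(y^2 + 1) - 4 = (-64*y^5 + 12*y^4*exp(4*y) + 32*y^4 - 128*y^3 + 22*y^2*exp(4*y) + 64*y^2 - 64*y + 14*exp(4*y) + 32)/(y^4*exp(4*y) + 2*y^2*exp(4*y) + exp(4*y))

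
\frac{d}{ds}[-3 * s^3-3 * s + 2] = -9*s^2 - 3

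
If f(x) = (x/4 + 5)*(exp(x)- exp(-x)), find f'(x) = (x*exp(2*x) + x + 21*exp(2*x) + 19)*exp(-x)/4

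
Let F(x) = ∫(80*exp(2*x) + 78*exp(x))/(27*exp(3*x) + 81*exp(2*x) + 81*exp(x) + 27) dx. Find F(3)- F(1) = -(E/(3*(1 + E)) + 4)^2/3 - 2*E/(1 + E) + 2*exp(3)/(1 + exp(3)) + (exp(3)/(3*(1 + exp(3))) + 4)^2/3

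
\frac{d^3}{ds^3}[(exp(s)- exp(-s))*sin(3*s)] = (-26*exp(2*s)*sin(3*s) - 18*exp(2*s)*cos(3*s) - 26*sin(3*s) + 18*cos(3*s))*exp(-s)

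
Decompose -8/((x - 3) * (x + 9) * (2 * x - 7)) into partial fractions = -32/(25*(2*x - 7)) - 2/(75*(x + 9)) + 2/(3*(x - 3))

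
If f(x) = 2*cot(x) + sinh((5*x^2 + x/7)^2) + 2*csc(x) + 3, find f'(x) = 100*x^3*cosh(25*x^4 + 10*x^3/7 + x^2/49) + 30*x^2*cosh(25*x^4 + 10*x^3/7 + x^2/49)/7 + 2*x*cosh(25*x^4 + 10*x^3/7 + x^2/49)/49 - 2*cot(x)^2 - 2*cot(x)*csc(x) - 2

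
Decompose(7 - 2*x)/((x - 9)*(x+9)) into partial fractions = -25/(18*(x + 9)) - 11/(18*(x - 9))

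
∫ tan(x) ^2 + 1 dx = tan(x) + C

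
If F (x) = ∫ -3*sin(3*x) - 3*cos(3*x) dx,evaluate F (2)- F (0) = -1 - sin(6) + cos(6)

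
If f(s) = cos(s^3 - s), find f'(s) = (1 - 3*s^2)*sin(s*(s^2 - 1))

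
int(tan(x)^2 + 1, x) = tan(x) + C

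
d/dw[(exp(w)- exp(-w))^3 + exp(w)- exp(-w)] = (3*exp(6*w) - 2*exp(4*w) - 2*exp(2*w) + 3)*exp(-3*w)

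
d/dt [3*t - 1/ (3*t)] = (9*t^2 + 1)/(3*t^2)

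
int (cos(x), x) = sin(x) + C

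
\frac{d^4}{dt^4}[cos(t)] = cos(t)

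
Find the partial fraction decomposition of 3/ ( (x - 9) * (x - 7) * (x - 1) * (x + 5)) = -1/(336*(x + 5)) + 1/(96*(x - 1)) - 1/(48*(x - 7)) + 3/(224*(x - 9))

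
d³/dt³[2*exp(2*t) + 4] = 16*exp(2*t)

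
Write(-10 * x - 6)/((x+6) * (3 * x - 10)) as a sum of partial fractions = -59/(14*(3*x - 10)) - 27/(14*(x + 6))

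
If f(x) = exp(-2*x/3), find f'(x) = -2*exp(-2*x/3)/3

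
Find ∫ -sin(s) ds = cos(s) + C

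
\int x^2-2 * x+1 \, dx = x^3/3 - x^2 + x + C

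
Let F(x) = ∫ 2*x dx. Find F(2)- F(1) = 3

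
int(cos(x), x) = sin(x) + C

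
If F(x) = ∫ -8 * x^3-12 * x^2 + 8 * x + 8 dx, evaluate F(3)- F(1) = -216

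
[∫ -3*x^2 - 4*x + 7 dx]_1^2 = -6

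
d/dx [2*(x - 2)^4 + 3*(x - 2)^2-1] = 8*x^3 - 48*x^2 + 102*x - 76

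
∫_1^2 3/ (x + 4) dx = -3*log(5) + 3*log(6)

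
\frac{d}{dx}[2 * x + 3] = 2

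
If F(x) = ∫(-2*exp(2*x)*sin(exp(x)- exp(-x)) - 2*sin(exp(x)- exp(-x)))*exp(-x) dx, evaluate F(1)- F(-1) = 0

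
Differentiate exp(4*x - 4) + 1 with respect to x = 4*exp(4*x - 4)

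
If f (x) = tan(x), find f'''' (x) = 24*tan(x)^5 + 40*tan(x)^3 + 16*tan(x)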